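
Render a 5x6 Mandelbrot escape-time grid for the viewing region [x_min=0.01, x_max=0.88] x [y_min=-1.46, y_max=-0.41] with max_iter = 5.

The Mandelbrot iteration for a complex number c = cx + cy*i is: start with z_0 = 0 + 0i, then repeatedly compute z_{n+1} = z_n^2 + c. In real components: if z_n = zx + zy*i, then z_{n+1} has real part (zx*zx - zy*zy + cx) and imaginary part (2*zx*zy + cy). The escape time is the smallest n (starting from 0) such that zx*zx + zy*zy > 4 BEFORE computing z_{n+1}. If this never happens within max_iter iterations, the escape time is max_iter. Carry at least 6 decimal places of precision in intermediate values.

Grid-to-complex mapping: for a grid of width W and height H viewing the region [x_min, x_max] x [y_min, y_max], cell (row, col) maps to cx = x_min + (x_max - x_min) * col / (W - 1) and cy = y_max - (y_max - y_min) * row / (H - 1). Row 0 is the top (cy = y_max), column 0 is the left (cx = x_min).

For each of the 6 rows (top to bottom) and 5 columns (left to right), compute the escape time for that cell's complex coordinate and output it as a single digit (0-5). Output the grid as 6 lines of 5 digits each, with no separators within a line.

Answer: 55533
55532
55332
54222
22222
22222

Derivation:
(row=0, col=0): c = 0.0100 + -0.4100i → escape time 5
(row=0, col=1): c = 0.2275 + -0.4100i → escape time 5
(row=0, col=2): c = 0.4450 + -0.4100i → escape time 5
(row=0, col=3): c = 0.6625 + -0.4100i → escape time 3
(row=0, col=4): c = 0.8800 + -0.4100i → escape time 3
(row=1, col=0): c = 0.0100 + -0.6200i → escape time 5
(row=1, col=1): c = 0.2275 + -0.6200i → escape time 5
(row=1, col=2): c = 0.4450 + -0.6200i → escape time 5
(row=1, col=3): c = 0.6625 + -0.6200i → escape time 3
(row=1, col=4): c = 0.8800 + -0.6200i → escape time 2
(row=2, col=0): c = 0.0100 + -0.8300i → escape time 5
(row=2, col=1): c = 0.2275 + -0.8300i → escape time 5
(row=2, col=2): c = 0.4450 + -0.8300i → escape time 3
(row=2, col=3): c = 0.6625 + -0.8300i → escape time 3
(row=2, col=4): c = 0.8800 + -0.8300i → escape time 2
(row=3, col=0): c = 0.0100 + -1.0400i → escape time 5
(row=3, col=1): c = 0.2275 + -1.0400i → escape time 4
(row=3, col=2): c = 0.4450 + -1.0400i → escape time 2
(row=3, col=3): c = 0.6625 + -1.0400i → escape time 2
(row=3, col=4): c = 0.8800 + -1.0400i → escape time 2
(row=4, col=0): c = 0.0100 + -1.2500i → escape time 2
(row=4, col=1): c = 0.2275 + -1.2500i → escape time 2
(row=4, col=2): c = 0.4450 + -1.2500i → escape time 2
(row=4, col=3): c = 0.6625 + -1.2500i → escape time 2
(row=4, col=4): c = 0.8800 + -1.2500i → escape time 2
(row=5, col=0): c = 0.0100 + -1.4600i → escape time 2
(row=5, col=1): c = 0.2275 + -1.4600i → escape time 2
(row=5, col=2): c = 0.4450 + -1.4600i → escape time 2
(row=5, col=3): c = 0.6625 + -1.4600i → escape time 2
(row=5, col=4): c = 0.8800 + -1.4600i → escape time 2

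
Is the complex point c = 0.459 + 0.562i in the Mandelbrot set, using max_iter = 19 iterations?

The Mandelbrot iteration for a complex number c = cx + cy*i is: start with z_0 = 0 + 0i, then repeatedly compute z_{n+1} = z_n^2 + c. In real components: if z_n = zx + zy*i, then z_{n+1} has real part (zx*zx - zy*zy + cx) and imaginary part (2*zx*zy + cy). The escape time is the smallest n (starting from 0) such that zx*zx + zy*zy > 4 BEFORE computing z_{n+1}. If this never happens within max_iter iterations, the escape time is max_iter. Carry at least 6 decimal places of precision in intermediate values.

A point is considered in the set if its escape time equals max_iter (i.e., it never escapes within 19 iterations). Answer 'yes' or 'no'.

z_0 = 0 + 0i, c = 0.4590 + 0.5620i
Iter 1: z = 0.4590 + 0.5620i, |z|^2 = 0.5265
Iter 2: z = 0.3538 + 1.0779i, |z|^2 = 1.2871
Iter 3: z = -0.5777 + 1.3248i, |z|^2 = 2.0889
Iter 4: z = -0.9624 + -0.9687i, |z|^2 = 1.8646
Iter 5: z = 0.4468 + 2.4265i, |z|^2 = 6.0877
Escaped at iteration 5

Answer: no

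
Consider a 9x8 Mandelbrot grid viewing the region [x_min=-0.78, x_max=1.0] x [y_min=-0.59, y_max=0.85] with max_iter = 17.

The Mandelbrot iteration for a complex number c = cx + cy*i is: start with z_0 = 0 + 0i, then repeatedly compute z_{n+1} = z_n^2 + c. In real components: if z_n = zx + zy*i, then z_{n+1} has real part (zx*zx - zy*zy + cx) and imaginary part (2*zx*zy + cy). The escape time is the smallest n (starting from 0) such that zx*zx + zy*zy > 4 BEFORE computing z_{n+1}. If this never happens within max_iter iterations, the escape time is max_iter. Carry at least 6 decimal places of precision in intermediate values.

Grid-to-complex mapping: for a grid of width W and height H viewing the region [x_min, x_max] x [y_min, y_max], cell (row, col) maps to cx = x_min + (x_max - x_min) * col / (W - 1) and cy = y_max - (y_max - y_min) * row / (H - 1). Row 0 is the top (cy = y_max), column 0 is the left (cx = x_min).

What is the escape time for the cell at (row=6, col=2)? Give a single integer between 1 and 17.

z_0 = 0 + 0i, c = -0.3350 + -0.3843i
Iter 1: z = -0.3350 + -0.3843i, |z|^2 = 0.2599
Iter 2: z = -0.3705 + -0.1268i, |z|^2 = 0.1533
Iter 3: z = -0.2138 + -0.2903i, |z|^2 = 0.1300
Iter 4: z = -0.3736 + -0.2601i, |z|^2 = 0.2072
Iter 5: z = -0.2631 + -0.1900i, |z|^2 = 0.1053
Iter 6: z = -0.3019 + -0.2843i, |z|^2 = 0.1720
Iter 7: z = -0.3247 + -0.2126i, |z|^2 = 0.1507
Iter 8: z = -0.2748 + -0.2462i, |z|^2 = 0.1361
Iter 9: z = -0.3201 + -0.2490i, |z|^2 = 0.1645
Iter 10: z = -0.2945 + -0.2249i, |z|^2 = 0.1373
Iter 11: z = -0.2988 + -0.2518i, |z|^2 = 0.1527
Iter 12: z = -0.3091 + -0.2338i, |z|^2 = 0.1502
Iter 13: z = -0.2941 + -0.2397i, |z|^2 = 0.1440
Iter 14: z = -0.3060 + -0.2433i, |z|^2 = 0.1528
Iter 15: z = -0.3006 + -0.2354i, |z|^2 = 0.1458
Iter 16: z = -0.3001 + -0.2428i, |z|^2 = 0.1490

Answer: 17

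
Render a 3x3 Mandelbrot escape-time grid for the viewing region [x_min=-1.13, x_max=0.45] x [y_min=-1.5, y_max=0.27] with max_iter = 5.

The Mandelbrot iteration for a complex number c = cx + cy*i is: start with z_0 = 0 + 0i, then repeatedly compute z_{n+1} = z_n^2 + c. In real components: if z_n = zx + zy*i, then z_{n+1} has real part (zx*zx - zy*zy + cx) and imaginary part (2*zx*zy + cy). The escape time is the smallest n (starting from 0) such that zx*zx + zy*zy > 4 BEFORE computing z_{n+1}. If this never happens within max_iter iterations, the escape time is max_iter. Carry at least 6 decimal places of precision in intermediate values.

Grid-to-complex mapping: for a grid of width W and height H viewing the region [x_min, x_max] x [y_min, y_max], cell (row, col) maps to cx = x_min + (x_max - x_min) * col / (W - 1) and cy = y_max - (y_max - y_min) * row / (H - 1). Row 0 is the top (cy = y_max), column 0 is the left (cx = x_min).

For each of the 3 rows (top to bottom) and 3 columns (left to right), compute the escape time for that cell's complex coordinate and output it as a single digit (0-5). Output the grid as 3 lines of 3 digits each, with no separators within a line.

Answer: 555
455
222

Derivation:
(row=0, col=0): c = -1.1300 + 0.2700i → escape time 5
(row=0, col=1): c = -0.3400 + 0.2700i → escape time 5
(row=0, col=2): c = 0.4500 + 0.2700i → escape time 5
(row=1, col=0): c = -1.1300 + -0.6150i → escape time 4
(row=1, col=1): c = -0.3400 + -0.6150i → escape time 5
(row=1, col=2): c = 0.4500 + -0.6150i → escape time 5
(row=2, col=0): c = -1.1300 + -1.5000i → escape time 2
(row=2, col=1): c = -0.3400 + -1.5000i → escape time 2
(row=2, col=2): c = 0.4500 + -1.5000i → escape time 2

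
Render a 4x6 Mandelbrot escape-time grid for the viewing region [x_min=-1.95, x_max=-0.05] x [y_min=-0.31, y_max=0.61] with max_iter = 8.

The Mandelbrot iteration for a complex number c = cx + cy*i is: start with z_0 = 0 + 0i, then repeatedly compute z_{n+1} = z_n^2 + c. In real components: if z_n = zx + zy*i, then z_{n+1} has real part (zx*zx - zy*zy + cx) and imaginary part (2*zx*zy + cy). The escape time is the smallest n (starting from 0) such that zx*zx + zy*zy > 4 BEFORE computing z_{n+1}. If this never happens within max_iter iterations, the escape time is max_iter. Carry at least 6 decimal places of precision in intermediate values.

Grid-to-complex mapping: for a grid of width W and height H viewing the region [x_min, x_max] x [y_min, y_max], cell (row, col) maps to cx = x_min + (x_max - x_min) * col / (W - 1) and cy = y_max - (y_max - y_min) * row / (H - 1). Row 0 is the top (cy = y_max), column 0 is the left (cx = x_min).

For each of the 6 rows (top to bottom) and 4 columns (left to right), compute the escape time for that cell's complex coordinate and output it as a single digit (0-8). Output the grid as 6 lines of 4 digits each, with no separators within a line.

(row=0, col=0): c = -1.9500 + 0.6100i → escape time 1
(row=0, col=1): c = -1.3167 + 0.6100i → escape time 3
(row=0, col=2): c = -0.6833 + 0.6100i → escape time 6
(row=0, col=3): c = -0.0500 + 0.6100i → escape time 8
(row=1, col=0): c = -1.9500 + 0.4260i → escape time 2
(row=1, col=1): c = -1.3167 + 0.4260i → escape time 6
(row=1, col=2): c = -0.6833 + 0.4260i → escape time 8
(row=1, col=3): c = -0.0500 + 0.4260i → escape time 8
(row=2, col=0): c = -1.9500 + 0.2420i → escape time 3
(row=2, col=1): c = -1.3167 + 0.2420i → escape time 7
(row=2, col=2): c = -0.6833 + 0.2420i → escape time 8
(row=2, col=3): c = -0.0500 + 0.2420i → escape time 8
(row=3, col=0): c = -1.9500 + 0.0580i → escape time 5
(row=3, col=1): c = -1.3167 + 0.0580i → escape time 8
(row=3, col=2): c = -0.6833 + 0.0580i → escape time 8
(row=3, col=3): c = -0.0500 + 0.0580i → escape time 8
(row=4, col=0): c = -1.9500 + -0.1260i → escape time 4
(row=4, col=1): c = -1.3167 + -0.1260i → escape time 8
(row=4, col=2): c = -0.6833 + -0.1260i → escape time 8
(row=4, col=3): c = -0.0500 + -0.1260i → escape time 8
(row=5, col=0): c = -1.9500 + -0.3100i → escape time 3
(row=5, col=1): c = -1.3167 + -0.3100i → escape time 7
(row=5, col=2): c = -0.6833 + -0.3100i → escape time 8
(row=5, col=3): c = -0.0500 + -0.3100i → escape time 8

Answer: 1368
2688
3788
5888
4888
3788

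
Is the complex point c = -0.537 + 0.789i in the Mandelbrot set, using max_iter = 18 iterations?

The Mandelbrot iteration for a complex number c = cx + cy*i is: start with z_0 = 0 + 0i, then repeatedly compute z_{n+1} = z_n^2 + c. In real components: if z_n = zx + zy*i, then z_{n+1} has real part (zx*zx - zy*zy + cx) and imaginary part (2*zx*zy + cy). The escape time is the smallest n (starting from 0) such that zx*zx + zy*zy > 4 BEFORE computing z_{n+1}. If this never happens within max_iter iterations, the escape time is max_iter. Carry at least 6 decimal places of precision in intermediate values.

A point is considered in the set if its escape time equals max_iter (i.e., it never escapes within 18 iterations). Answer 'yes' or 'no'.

z_0 = 0 + 0i, c = -0.5370 + 0.7890i
Iter 1: z = -0.5370 + 0.7890i, |z|^2 = 0.9109
Iter 2: z = -0.8712 + -0.0584i, |z|^2 = 0.7623
Iter 3: z = 0.2185 + 0.8907i, |z|^2 = 0.8411
Iter 4: z = -1.2827 + 1.1782i, |z|^2 = 3.0335
Iter 5: z = -0.2801 + -2.2335i, |z|^2 = 5.0672
Escaped at iteration 5

Answer: no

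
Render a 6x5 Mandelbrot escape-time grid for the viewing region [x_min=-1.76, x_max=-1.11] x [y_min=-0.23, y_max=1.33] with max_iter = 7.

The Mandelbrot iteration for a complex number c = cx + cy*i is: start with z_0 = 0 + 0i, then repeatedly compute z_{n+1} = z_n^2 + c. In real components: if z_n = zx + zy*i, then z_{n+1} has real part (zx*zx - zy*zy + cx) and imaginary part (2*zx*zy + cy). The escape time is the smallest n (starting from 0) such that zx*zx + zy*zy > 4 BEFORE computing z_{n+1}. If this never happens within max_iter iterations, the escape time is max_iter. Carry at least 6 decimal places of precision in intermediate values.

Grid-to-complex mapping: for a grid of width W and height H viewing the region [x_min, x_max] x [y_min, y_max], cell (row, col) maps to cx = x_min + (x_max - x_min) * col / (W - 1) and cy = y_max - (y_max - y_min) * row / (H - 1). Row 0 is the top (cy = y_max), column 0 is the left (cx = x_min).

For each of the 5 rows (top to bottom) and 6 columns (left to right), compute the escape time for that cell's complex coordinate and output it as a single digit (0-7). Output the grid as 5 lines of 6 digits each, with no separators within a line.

(row=0, col=0): c = -1.7600 + 1.3300i → escape time 1
(row=0, col=1): c = -1.6300 + 1.3300i → escape time 1
(row=0, col=2): c = -1.5000 + 1.3300i → escape time 1
(row=0, col=3): c = -1.3700 + 1.3300i → escape time 2
(row=0, col=4): c = -1.2400 + 1.3300i → escape time 2
(row=0, col=5): c = -1.1100 + 1.3300i → escape time 2
(row=1, col=0): c = -1.7600 + 0.9400i → escape time 2
(row=1, col=1): c = -1.6300 + 0.9400i → escape time 2
(row=1, col=2): c = -1.5000 + 0.9400i → escape time 3
(row=1, col=3): c = -1.3700 + 0.9400i → escape time 3
(row=1, col=4): c = -1.2400 + 0.9400i → escape time 3
(row=1, col=5): c = -1.1100 + 0.9400i → escape time 3
(row=2, col=0): c = -1.7600 + 0.5500i → escape time 3
(row=2, col=1): c = -1.6300 + 0.5500i → escape time 3
(row=2, col=2): c = -1.5000 + 0.5500i → escape time 3
(row=2, col=3): c = -1.3700 + 0.5500i → escape time 3
(row=2, col=4): c = -1.2400 + 0.5500i → escape time 4
(row=2, col=5): c = -1.1100 + 0.5500i → escape time 5
(row=3, col=0): c = -1.7600 + 0.1600i → escape time 4
(row=3, col=1): c = -1.6300 + 0.1600i → escape time 5
(row=3, col=2): c = -1.5000 + 0.1600i → escape time 5
(row=3, col=3): c = -1.3700 + 0.1600i → escape time 7
(row=3, col=4): c = -1.2400 + 0.1600i → escape time 7
(row=3, col=5): c = -1.1100 + 0.1600i → escape time 7
(row=4, col=0): c = -1.7600 + -0.2300i → escape time 4
(row=4, col=1): c = -1.6300 + -0.2300i → escape time 4
(row=4, col=2): c = -1.5000 + -0.2300i → escape time 5
(row=4, col=3): c = -1.3700 + -0.2300i → escape time 7
(row=4, col=4): c = -1.2400 + -0.2300i → escape time 7
(row=4, col=5): c = -1.1100 + -0.2300i → escape time 7

Answer: 111222
223333
333345
455777
445777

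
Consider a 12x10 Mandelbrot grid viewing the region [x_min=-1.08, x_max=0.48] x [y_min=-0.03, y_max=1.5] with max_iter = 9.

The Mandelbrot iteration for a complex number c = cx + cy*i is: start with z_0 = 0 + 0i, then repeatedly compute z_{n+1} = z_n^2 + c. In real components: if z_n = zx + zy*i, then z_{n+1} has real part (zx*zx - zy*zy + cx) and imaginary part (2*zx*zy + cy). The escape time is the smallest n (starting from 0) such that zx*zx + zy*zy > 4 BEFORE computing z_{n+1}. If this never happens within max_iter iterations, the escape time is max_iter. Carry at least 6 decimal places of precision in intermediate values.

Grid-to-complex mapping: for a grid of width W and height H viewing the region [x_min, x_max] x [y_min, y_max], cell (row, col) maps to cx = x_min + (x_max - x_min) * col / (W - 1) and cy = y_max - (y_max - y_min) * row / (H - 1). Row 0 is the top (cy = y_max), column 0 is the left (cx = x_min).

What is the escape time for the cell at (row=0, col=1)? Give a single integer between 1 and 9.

z_0 = 0 + 0i, c = -0.9382 + 1.5000i
Iter 1: z = -0.9382 + 1.5000i, |z|^2 = 3.1302
Iter 2: z = -2.3080 + -1.3145i, |z|^2 = 7.0549
Escaped at iteration 2

Answer: 2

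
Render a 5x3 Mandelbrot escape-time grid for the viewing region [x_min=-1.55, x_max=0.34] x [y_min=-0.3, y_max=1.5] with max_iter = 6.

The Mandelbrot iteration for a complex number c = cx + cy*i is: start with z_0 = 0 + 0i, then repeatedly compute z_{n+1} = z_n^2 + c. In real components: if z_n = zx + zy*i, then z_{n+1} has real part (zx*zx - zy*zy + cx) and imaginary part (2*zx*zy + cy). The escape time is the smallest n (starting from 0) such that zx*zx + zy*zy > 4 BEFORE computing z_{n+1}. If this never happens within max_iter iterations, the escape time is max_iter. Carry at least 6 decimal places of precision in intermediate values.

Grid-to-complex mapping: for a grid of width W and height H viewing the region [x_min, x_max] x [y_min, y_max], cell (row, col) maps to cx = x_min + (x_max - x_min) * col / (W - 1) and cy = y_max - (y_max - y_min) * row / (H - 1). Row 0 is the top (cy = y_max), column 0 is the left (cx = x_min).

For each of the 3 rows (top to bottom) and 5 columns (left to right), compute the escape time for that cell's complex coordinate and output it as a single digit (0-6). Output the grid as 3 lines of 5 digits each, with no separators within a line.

Answer: 12222
34666
46666

Derivation:
(row=0, col=0): c = -1.5500 + 1.5000i → escape time 1
(row=0, col=1): c = -1.0775 + 1.5000i → escape time 2
(row=0, col=2): c = -0.6050 + 1.5000i → escape time 2
(row=0, col=3): c = -0.1325 + 1.5000i → escape time 2
(row=0, col=4): c = 0.3400 + 1.5000i → escape time 2
(row=1, col=0): c = -1.5500 + 0.6000i → escape time 3
(row=1, col=1): c = -1.0775 + 0.6000i → escape time 4
(row=1, col=2): c = -0.6050 + 0.6000i → escape time 6
(row=1, col=3): c = -0.1325 + 0.6000i → escape time 6
(row=1, col=4): c = 0.3400 + 0.6000i → escape time 6
(row=2, col=0): c = -1.5500 + -0.3000i → escape time 4
(row=2, col=1): c = -1.0775 + -0.3000i → escape time 6
(row=2, col=2): c = -0.6050 + -0.3000i → escape time 6
(row=2, col=3): c = -0.1325 + -0.3000i → escape time 6
(row=2, col=4): c = 0.3400 + -0.3000i → escape time 6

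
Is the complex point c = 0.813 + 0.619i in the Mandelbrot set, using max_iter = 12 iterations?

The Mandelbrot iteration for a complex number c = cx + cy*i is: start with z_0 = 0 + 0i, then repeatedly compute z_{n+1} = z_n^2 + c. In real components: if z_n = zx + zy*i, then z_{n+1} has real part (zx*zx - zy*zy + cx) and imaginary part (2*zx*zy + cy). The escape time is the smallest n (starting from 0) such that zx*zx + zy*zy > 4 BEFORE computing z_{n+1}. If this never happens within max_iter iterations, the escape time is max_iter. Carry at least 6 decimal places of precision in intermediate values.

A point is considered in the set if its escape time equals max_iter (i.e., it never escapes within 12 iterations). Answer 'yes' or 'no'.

z_0 = 0 + 0i, c = 0.8130 + 0.6190i
Iter 1: z = 0.8130 + 0.6190i, |z|^2 = 1.0441
Iter 2: z = 1.0908 + 1.6255i, |z|^2 = 3.8321
Iter 3: z = -0.6394 + 4.1652i, |z|^2 = 17.7577
Escaped at iteration 3

Answer: no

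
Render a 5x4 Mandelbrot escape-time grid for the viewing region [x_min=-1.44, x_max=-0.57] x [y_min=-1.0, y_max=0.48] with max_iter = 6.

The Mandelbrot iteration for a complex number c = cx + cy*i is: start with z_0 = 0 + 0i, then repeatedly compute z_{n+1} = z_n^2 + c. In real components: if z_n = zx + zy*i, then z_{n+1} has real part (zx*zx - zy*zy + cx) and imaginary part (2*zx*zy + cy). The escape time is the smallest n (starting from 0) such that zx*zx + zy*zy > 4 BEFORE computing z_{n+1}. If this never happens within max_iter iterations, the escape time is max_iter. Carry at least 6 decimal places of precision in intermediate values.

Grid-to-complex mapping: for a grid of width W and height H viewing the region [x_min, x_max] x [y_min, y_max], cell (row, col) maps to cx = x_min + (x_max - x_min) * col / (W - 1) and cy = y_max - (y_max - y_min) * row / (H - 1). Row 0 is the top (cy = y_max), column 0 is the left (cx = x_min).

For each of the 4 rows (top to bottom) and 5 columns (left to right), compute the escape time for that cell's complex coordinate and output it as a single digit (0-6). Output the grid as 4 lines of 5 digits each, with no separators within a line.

Answer: 35566
66666
34566
33334

Derivation:
(row=0, col=0): c = -1.4400 + 0.4800i → escape time 3
(row=0, col=1): c = -1.2225 + 0.4800i → escape time 5
(row=0, col=2): c = -1.0050 + 0.4800i → escape time 5
(row=0, col=3): c = -0.7875 + 0.4800i → escape time 6
(row=0, col=4): c = -0.5700 + 0.4800i → escape time 6
(row=1, col=0): c = -1.4400 + -0.0133i → escape time 6
(row=1, col=1): c = -1.2225 + -0.0133i → escape time 6
(row=1, col=2): c = -1.0050 + -0.0133i → escape time 6
(row=1, col=3): c = -0.7875 + -0.0133i → escape time 6
(row=1, col=4): c = -0.5700 + -0.0133i → escape time 6
(row=2, col=0): c = -1.4400 + -0.5067i → escape time 3
(row=2, col=1): c = -1.2225 + -0.5067i → escape time 4
(row=2, col=2): c = -1.0050 + -0.5067i → escape time 5
(row=2, col=3): c = -0.7875 + -0.5067i → escape time 6
(row=2, col=4): c = -0.5700 + -0.5067i → escape time 6
(row=3, col=0): c = -1.4400 + -1.0000i → escape time 3
(row=3, col=1): c = -1.2225 + -1.0000i → escape time 3
(row=3, col=2): c = -1.0050 + -1.0000i → escape time 3
(row=3, col=3): c = -0.7875 + -1.0000i → escape time 3
(row=3, col=4): c = -0.5700 + -1.0000i → escape time 4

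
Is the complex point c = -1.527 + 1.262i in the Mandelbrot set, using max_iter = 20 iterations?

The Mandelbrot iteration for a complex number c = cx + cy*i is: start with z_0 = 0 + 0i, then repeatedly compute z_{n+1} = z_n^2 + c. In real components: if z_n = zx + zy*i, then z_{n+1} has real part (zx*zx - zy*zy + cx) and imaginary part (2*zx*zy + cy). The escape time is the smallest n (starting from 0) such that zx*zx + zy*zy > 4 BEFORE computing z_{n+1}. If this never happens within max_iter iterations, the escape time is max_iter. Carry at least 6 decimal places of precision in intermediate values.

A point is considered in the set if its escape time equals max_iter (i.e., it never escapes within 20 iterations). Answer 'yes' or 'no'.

z_0 = 0 + 0i, c = -1.5270 + 1.2620i
Iter 1: z = -1.5270 + 1.2620i, |z|^2 = 3.9244
Iter 2: z = -0.7879 + -2.5921i, |z|^2 = 7.3400
Escaped at iteration 2

Answer: no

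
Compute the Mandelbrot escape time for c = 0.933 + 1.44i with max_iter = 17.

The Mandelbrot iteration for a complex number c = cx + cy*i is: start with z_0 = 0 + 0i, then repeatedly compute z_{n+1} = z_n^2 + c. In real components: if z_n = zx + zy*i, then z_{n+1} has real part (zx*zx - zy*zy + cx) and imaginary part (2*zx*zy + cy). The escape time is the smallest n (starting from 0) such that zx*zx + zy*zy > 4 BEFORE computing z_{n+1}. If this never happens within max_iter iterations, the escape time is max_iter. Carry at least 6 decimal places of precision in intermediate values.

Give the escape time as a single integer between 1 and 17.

Answer: 2

Derivation:
z_0 = 0 + 0i, c = 0.9330 + 1.4400i
Iter 1: z = 0.9330 + 1.4400i, |z|^2 = 2.9441
Iter 2: z = -0.2701 + 4.1270i, |z|^2 = 17.1054
Escaped at iteration 2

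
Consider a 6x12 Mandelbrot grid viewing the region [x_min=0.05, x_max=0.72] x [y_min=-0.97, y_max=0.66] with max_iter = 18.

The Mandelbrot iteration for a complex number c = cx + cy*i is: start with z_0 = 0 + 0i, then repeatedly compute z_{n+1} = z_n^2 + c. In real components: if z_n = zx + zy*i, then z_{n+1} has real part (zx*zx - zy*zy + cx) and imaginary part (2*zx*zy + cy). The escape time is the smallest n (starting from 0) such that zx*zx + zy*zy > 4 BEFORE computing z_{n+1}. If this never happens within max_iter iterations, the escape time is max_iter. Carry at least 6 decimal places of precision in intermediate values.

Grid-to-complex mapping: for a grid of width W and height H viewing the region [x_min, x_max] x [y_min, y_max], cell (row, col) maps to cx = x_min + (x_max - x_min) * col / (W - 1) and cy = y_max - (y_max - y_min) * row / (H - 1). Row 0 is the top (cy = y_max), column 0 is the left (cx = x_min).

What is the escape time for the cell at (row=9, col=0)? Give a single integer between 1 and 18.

z_0 = 0 + 0i, c = 0.0500 + -0.6736i
Iter 1: z = 0.0500 + -0.6736i, |z|^2 = 0.4563
Iter 2: z = -0.4013 + -0.7410i, |z|^2 = 0.7101
Iter 3: z = -0.3381 + -0.0789i, |z|^2 = 0.1205
Iter 4: z = 0.1580 + -0.6203i, |z|^2 = 0.4097
Iter 5: z = -0.3098 + -0.8697i, |z|^2 = 0.8523
Iter 6: z = -0.6104 + -0.1348i, |z|^2 = 0.3908
Iter 7: z = 0.4044 + -0.5090i, |z|^2 = 0.4227
Iter 8: z = -0.0455 + -1.0854i, |z|^2 = 1.1801
Iter 9: z = -1.1260 + -0.5748i, |z|^2 = 1.5982
Iter 10: z = 0.9873 + 0.6208i, |z|^2 = 1.3603
Iter 11: z = 0.6394 + 0.5523i, |z|^2 = 0.7139
Iter 12: z = 0.1538 + 0.0327i, |z|^2 = 0.0247
Iter 13: z = 0.0726 + -0.6636i, |z|^2 = 0.4456
Iter 14: z = -0.3851 + -0.7700i, |z|^2 = 0.7411
Iter 15: z = -0.3946 + -0.0806i, |z|^2 = 0.1622
Iter 16: z = 0.1992 + -0.6100i, |z|^2 = 0.4118
Iter 17: z = -0.2824 + -0.9166i, |z|^2 = 0.9200

Answer: 18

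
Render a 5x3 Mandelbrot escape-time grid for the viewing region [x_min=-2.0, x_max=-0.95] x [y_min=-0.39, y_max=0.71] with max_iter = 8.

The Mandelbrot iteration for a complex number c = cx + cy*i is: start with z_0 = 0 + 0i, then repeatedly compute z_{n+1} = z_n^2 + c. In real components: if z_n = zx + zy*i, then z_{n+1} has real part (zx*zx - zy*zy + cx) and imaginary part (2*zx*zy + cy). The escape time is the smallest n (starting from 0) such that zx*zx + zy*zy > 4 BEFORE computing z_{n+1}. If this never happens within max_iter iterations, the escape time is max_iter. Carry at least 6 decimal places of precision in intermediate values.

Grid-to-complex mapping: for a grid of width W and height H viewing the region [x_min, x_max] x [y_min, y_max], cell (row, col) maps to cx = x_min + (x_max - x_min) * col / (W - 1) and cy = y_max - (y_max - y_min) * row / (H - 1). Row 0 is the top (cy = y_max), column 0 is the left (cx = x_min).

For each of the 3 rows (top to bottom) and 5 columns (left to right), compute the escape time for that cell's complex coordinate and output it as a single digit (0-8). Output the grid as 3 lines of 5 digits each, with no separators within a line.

(row=0, col=0): c = -2.0000 + 0.7100i → escape time 1
(row=0, col=1): c = -1.7375 + 0.7100i → escape time 3
(row=0, col=2): c = -1.4750 + 0.7100i → escape time 3
(row=0, col=3): c = -1.2125 + 0.7100i → escape time 3
(row=0, col=4): c = -0.9500 + 0.7100i → escape time 4
(row=1, col=0): c = -2.0000 + 0.1600i → escape time 1
(row=1, col=1): c = -1.7375 + 0.1600i → escape time 4
(row=1, col=2): c = -1.4750 + 0.1600i → escape time 6
(row=1, col=3): c = -1.2125 + 0.1600i → escape time 8
(row=1, col=4): c = -0.9500 + 0.1600i → escape time 8
(row=2, col=0): c = -2.0000 + -0.3900i → escape time 1
(row=2, col=1): c = -1.7375 + -0.3900i → escape time 3
(row=2, col=2): c = -1.4750 + -0.3900i → escape time 4
(row=2, col=3): c = -1.2125 + -0.3900i → escape time 8
(row=2, col=4): c = -0.9500 + -0.3900i → escape time 7

Answer: 13334
14688
13487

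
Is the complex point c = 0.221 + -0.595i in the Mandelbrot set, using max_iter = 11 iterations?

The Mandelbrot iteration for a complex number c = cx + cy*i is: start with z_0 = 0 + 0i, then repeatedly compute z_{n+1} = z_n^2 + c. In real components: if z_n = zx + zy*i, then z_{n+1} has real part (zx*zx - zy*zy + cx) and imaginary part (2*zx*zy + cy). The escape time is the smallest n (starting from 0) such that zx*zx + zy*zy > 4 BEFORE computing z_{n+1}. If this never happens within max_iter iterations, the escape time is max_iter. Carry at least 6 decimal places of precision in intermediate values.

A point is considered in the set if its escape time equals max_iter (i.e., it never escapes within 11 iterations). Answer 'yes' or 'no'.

z_0 = 0 + 0i, c = 0.2210 + -0.5950i
Iter 1: z = 0.2210 + -0.5950i, |z|^2 = 0.4029
Iter 2: z = -0.0842 + -0.8580i, |z|^2 = 0.7432
Iter 3: z = -0.5081 + -0.4505i, |z|^2 = 0.4611
Iter 4: z = 0.2761 + -0.1372i, |z|^2 = 0.0951
Iter 5: z = 0.2784 + -0.6708i, |z|^2 = 0.5275
Iter 6: z = -0.1514 + -0.9685i, |z|^2 = 0.9610
Iter 7: z = -0.6941 + -0.3017i, |z|^2 = 0.5728
Iter 8: z = 0.6118 + -0.1762i, |z|^2 = 0.4053
Iter 9: z = 0.5642 + -0.8105i, |z|^2 = 0.9753
Iter 10: z = -0.1176 + -1.5096i, |z|^2 = 2.2928
Did not escape in 11 iterations → in set

Answer: yes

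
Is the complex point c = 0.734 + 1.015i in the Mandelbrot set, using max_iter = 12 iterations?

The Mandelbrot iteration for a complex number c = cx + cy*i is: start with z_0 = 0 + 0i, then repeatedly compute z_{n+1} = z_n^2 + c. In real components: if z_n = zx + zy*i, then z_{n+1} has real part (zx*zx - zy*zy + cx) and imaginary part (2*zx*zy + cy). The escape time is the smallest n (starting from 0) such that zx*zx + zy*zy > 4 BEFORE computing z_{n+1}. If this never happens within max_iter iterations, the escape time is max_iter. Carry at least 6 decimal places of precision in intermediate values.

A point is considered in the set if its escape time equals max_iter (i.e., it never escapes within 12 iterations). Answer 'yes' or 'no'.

Answer: no

Derivation:
z_0 = 0 + 0i, c = 0.7340 + 1.0150i
Iter 1: z = 0.7340 + 1.0150i, |z|^2 = 1.5690
Iter 2: z = 0.2425 + 2.5050i, |z|^2 = 6.3339
Escaped at iteration 2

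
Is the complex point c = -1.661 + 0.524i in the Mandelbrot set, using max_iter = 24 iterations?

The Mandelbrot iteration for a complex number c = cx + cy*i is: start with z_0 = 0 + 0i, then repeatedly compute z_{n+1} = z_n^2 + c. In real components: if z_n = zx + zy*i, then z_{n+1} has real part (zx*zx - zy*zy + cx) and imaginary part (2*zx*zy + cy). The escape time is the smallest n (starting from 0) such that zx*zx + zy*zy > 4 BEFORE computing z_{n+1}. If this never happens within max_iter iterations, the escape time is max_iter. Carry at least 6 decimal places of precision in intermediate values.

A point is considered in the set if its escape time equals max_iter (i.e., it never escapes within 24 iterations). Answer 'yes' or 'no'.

z_0 = 0 + 0i, c = -1.6610 + 0.5240i
Iter 1: z = -1.6610 + 0.5240i, |z|^2 = 3.0335
Iter 2: z = 0.8233 + -1.2167i, |z|^2 = 2.1583
Iter 3: z = -2.4635 + -1.4796i, |z|^2 = 8.2581
Escaped at iteration 3

Answer: no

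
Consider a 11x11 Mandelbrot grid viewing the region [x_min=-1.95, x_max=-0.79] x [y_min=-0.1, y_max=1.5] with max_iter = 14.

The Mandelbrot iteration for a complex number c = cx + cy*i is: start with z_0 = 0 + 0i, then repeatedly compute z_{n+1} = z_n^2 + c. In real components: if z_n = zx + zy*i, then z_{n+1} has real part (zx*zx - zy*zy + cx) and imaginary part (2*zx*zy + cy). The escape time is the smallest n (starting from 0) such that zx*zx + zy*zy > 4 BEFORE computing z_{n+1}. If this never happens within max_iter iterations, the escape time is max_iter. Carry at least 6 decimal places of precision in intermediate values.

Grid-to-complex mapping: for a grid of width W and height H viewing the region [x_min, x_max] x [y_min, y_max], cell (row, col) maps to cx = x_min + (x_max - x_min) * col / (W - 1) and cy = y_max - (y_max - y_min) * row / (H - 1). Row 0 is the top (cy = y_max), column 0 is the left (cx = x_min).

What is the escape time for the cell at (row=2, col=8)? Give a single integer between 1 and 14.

z_0 = 0 + 0i, c = -1.0220 + 1.1800i
Iter 1: z = -1.0220 + 1.1800i, |z|^2 = 2.4369
Iter 2: z = -1.3699 + -1.2319i, |z|^2 = 3.3943
Iter 3: z = -0.6630 + 4.5553i, |z|^2 = 21.1898
Escaped at iteration 3

Answer: 3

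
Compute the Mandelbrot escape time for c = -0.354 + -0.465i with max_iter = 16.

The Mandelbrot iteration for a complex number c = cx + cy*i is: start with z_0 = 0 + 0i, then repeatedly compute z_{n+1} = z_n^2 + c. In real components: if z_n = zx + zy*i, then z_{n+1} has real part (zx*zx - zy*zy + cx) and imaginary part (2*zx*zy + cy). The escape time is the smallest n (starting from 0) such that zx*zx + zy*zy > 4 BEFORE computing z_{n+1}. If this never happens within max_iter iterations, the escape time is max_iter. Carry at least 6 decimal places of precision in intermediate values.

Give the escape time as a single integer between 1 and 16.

z_0 = 0 + 0i, c = -0.3540 + -0.4650i
Iter 1: z = -0.3540 + -0.4650i, |z|^2 = 0.3415
Iter 2: z = -0.4449 + -0.1358i, |z|^2 = 0.2164
Iter 3: z = -0.1745 + -0.3442i, |z|^2 = 0.1489
Iter 4: z = -0.4420 + -0.3449i, |z|^2 = 0.3143
Iter 5: z = -0.2776 + -0.1601i, |z|^2 = 0.1027
Iter 6: z = -0.3026 + -0.3761i, |z|^2 = 0.2330
Iter 7: z = -0.4039 + -0.2374i, |z|^2 = 0.2195
Iter 8: z = -0.2472 + -0.2732i, |z|^2 = 0.1358
Iter 9: z = -0.3675 + -0.3299i, |z|^2 = 0.2439
Iter 10: z = -0.3277 + -0.2225i, |z|^2 = 0.1569
Iter 11: z = -0.2961 + -0.3192i, |z|^2 = 0.1895
Iter 12: z = -0.3682 + -0.2760i, |z|^2 = 0.2117
Iter 13: z = -0.2946 + -0.2618i, |z|^2 = 0.1553
Iter 14: z = -0.3357 + -0.3108i, |z|^2 = 0.2093
Iter 15: z = -0.3379 + -0.2563i, |z|^2 = 0.1799

Answer: 16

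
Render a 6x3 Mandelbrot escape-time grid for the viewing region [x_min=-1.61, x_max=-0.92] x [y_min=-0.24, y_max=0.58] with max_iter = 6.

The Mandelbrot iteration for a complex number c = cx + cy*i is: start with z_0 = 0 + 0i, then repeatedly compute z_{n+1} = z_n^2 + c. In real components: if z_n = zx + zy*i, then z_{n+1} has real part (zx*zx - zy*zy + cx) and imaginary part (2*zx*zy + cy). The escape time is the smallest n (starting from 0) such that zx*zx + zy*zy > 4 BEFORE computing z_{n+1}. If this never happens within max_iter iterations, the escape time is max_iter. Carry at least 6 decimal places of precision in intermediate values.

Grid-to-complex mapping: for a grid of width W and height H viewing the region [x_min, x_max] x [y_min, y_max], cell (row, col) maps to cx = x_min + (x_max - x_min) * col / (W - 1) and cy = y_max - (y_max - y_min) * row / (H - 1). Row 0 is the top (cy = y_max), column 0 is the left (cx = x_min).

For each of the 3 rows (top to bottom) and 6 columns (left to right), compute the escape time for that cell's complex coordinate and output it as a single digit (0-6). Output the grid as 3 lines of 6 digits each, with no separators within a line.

Answer: 333445
556666
456666

Derivation:
(row=0, col=0): c = -1.6100 + 0.5800i → escape time 3
(row=0, col=1): c = -1.4720 + 0.5800i → escape time 3
(row=0, col=2): c = -1.3340 + 0.5800i → escape time 3
(row=0, col=3): c = -1.1960 + 0.5800i → escape time 4
(row=0, col=4): c = -1.0580 + 0.5800i → escape time 4
(row=0, col=5): c = -0.9200 + 0.5800i → escape time 5
(row=1, col=0): c = -1.6100 + 0.1700i → escape time 5
(row=1, col=1): c = -1.4720 + 0.1700i → escape time 5
(row=1, col=2): c = -1.3340 + 0.1700i → escape time 6
(row=1, col=3): c = -1.1960 + 0.1700i → escape time 6
(row=1, col=4): c = -1.0580 + 0.1700i → escape time 6
(row=1, col=5): c = -0.9200 + 0.1700i → escape time 6
(row=2, col=0): c = -1.6100 + -0.2400i → escape time 4
(row=2, col=1): c = -1.4720 + -0.2400i → escape time 5
(row=2, col=2): c = -1.3340 + -0.2400i → escape time 6
(row=2, col=3): c = -1.1960 + -0.2400i → escape time 6
(row=2, col=4): c = -1.0580 + -0.2400i → escape time 6
(row=2, col=5): c = -0.9200 + -0.2400i → escape time 6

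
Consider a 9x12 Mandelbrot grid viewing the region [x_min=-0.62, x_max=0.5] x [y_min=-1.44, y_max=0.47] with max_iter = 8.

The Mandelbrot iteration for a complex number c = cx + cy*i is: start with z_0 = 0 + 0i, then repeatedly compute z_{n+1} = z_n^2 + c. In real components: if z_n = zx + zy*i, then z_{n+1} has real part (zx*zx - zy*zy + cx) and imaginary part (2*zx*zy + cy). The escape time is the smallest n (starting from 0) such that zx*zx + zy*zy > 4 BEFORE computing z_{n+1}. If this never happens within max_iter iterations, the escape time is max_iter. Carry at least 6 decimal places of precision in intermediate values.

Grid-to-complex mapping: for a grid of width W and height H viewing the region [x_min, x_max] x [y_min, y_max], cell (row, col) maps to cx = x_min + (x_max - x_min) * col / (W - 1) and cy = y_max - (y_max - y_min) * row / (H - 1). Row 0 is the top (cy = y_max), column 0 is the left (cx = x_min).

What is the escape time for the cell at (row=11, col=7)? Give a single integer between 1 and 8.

Answer: 2

Derivation:
z_0 = 0 + 0i, c = 0.3600 + -1.4400i
Iter 1: z = 0.3600 + -1.4400i, |z|^2 = 2.2032
Iter 2: z = -1.5840 + -2.4768i, |z|^2 = 8.6436
Escaped at iteration 2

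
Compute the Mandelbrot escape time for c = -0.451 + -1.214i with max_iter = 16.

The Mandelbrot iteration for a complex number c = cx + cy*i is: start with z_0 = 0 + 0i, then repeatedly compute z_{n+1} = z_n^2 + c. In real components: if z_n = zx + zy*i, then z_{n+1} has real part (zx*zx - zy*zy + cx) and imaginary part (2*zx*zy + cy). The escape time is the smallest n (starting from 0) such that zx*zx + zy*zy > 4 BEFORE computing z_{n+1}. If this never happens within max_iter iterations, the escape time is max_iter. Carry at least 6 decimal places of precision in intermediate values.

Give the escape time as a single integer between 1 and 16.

z_0 = 0 + 0i, c = -0.4510 + -1.2140i
Iter 1: z = -0.4510 + -1.2140i, |z|^2 = 1.6772
Iter 2: z = -1.7214 + -0.1190i, |z|^2 = 2.9774
Iter 3: z = 2.4980 + -0.8044i, |z|^2 = 6.8873
Escaped at iteration 3

Answer: 3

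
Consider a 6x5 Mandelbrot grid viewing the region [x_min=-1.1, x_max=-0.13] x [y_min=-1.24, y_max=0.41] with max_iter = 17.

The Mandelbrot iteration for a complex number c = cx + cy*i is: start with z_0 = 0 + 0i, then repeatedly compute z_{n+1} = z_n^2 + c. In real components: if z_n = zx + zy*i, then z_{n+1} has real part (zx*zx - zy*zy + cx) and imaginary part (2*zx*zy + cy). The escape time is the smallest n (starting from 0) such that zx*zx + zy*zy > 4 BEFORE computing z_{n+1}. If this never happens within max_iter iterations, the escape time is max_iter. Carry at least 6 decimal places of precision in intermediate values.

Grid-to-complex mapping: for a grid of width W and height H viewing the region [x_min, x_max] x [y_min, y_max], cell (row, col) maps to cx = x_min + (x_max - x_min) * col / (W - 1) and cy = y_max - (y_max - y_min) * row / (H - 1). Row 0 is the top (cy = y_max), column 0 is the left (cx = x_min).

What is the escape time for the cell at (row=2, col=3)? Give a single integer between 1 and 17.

Answer: 17

Derivation:
z_0 = 0 + 0i, c = -0.5180 + -0.4150i
Iter 1: z = -0.5180 + -0.4150i, |z|^2 = 0.4405
Iter 2: z = -0.4219 + 0.0149i, |z|^2 = 0.1782
Iter 3: z = -0.3402 + -0.4276i, |z|^2 = 0.2986
Iter 4: z = -0.5851 + -0.1240i, |z|^2 = 0.3577
Iter 5: z = -0.1910 + -0.2699i, |z|^2 = 0.1093
Iter 6: z = -0.5543 + -0.3119i, |z|^2 = 0.4045
Iter 7: z = -0.3080 + -0.0692i, |z|^2 = 0.0997
Iter 8: z = -0.4279 + -0.3724i, |z|^2 = 0.3218
Iter 9: z = -0.4735 + -0.0963i, |z|^2 = 0.2335
Iter 10: z = -0.3030 + -0.3238i, |z|^2 = 0.1967
Iter 11: z = -0.5310 + -0.2188i, |z|^2 = 0.3298
Iter 12: z = -0.2839 + -0.1827i, |z|^2 = 0.1140
Iter 13: z = -0.4708 + -0.3113i, |z|^2 = 0.3185
Iter 14: z = -0.3933 + -0.1219i, |z|^2 = 0.1695
Iter 15: z = -0.3782 + -0.3191i, |z|^2 = 0.2449
Iter 16: z = -0.4768 + -0.1736i, |z|^2 = 0.2575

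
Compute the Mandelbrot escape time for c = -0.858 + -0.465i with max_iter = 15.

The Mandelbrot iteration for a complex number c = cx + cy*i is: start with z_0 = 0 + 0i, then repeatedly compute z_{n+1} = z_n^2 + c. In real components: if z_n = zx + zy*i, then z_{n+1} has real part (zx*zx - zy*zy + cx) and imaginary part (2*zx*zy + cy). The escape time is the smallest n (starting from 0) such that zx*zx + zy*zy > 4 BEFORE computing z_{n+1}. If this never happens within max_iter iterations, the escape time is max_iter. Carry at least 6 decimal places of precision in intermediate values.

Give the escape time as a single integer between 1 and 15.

z_0 = 0 + 0i, c = -0.8580 + -0.4650i
Iter 1: z = -0.8580 + -0.4650i, |z|^2 = 0.9524
Iter 2: z = -0.3381 + 0.3329i, |z|^2 = 0.2251
Iter 3: z = -0.8546 + -0.6901i, |z|^2 = 1.2065
Iter 4: z = -0.6040 + 0.7145i, |z|^2 = 0.8753
Iter 5: z = -1.0037 + -1.3281i, |z|^2 = 2.7711
Iter 6: z = -1.6143 + 2.2009i, |z|^2 = 7.4501
Escaped at iteration 6

Answer: 6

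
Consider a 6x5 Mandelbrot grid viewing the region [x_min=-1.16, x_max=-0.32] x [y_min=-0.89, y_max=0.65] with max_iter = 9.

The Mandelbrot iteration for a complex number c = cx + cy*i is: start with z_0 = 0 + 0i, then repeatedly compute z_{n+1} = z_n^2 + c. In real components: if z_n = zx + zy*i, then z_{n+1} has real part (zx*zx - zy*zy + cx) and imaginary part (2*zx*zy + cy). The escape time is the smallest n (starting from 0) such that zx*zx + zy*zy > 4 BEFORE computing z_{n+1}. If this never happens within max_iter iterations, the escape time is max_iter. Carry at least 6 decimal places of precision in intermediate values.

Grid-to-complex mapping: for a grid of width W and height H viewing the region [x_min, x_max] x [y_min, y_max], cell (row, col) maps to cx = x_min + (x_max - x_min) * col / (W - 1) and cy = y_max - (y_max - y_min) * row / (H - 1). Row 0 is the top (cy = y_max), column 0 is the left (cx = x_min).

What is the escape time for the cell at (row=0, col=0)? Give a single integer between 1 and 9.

z_0 = 0 + 0i, c = -1.1600 + 0.6500i
Iter 1: z = -1.1600 + 0.6500i, |z|^2 = 1.7681
Iter 2: z = -0.2369 + -0.8580i, |z|^2 = 0.7923
Iter 3: z = -1.8400 + 1.0565i, |z|^2 = 4.5020
Escaped at iteration 3

Answer: 3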